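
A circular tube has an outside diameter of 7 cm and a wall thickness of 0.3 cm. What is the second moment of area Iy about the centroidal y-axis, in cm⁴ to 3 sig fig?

Iy ≈ 35.5 cm⁴

Treat the section as a set of non-overlapping primitives; coordinates are from the bounding-box lower-left.
Outer circle: ⌀7, A = 38.485 cm², x = 3.5 cm, Ī = 117.86 cm⁴.
Bore (subtracted): ⌀6.4, A = 32.17 cm², x = 3.5 cm, Ī = 82.355 cm⁴.
By symmetry the centroid is at mid-width, x̄ = 3.5 cm.
All pieces are centred on the centroidal y-axis, so I = ΣĪ (holes subtracted) = 35.504 cm⁴.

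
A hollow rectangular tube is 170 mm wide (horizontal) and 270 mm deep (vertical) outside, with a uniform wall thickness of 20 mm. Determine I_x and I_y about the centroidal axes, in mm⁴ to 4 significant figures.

I_x ≈ 1.470 × 10⁸ mm⁴, I_y ≈ 6.843 × 10⁷ mm⁴

Break the section into simple shapes (no overlaps), measuring from the bottom-left corner of the bounding box.
Outer rectangle: 170 × 270, A = 45 900 mm², y = 135 mm, Ī = 278 842 500 mm⁴.
Inner void (subtracted): 130 × 230, A = 29 900 mm², y = 135 mm, Ī = 131 809 167 mm⁴.
By symmetry the centroid is at mid-height, ȳ = 135 mm.
All pieces are centred on the centroidal x-axis, so I = ΣĪ (holes subtracted) = 147 033 333 mm⁴.
Repeating about the centroidal y-axis gives I_y = 68 433 333 mm⁴.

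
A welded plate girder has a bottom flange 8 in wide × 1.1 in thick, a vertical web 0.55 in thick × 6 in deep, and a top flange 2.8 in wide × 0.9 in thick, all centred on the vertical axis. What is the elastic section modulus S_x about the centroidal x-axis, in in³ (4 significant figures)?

S_x ≈ 21.51 in³

Treat the section as a set of non-overlapping primitives; coordinates are from the bounding-box lower-left.
Bottom plate: 8 × 1.1, A = 8.8 in², y = 0.55 in, Ī = 0.887333 in⁴.
Web plate: 0.55 × 6, A = 3.3 in², y = 4.1 in, Ī = 9.9 in⁴.
Top plate: 2.8 × 0.9, A = 2.52 in², y = 7.55 in, Ī = 0.1701 in⁴.
Centroid: ȳ = ΣA·y / ΣA = 2.55787 in.
Transfer each piece to the centroidal x-axis using Ī + A·d² with d = y − 2.55787:
  bottom plate: d = -2.00787 in → contributes +36.3648 in⁴
  web plate: d = 1.54213 in → contributes +17.748 in⁴
  top plate: d = 4.99213 in → contributes +62.972 in⁴
Total I = 117.085 in⁴.
Extreme fibre distance c = 5.44213 in; S = I/c = 21.5145 in³.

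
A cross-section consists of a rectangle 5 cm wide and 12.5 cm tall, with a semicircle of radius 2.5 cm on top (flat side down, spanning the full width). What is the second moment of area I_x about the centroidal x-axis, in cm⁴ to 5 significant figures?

Decompose the section into non-overlapping parts with the origin at the bottom-left of its bounding rectangle.
Rectangular body: 5 × 12.5, A = 62.5 cm², y = 6.25 cm, Ī = 813.8021 cm⁴.
Semicircular cap: semicircle r = 2.5, A = 9.817477 cm², y = 13.56103 cm, Ī = 4.287381 cm⁴.
Centroid: ȳ = ΣA·y / ΣA = 7.242511 cm.
Transfer each piece to the centroidal x-axis using Ī + A·d² with d = y − 7.242511:
  rectangular body: d = -0.9925111 cm → contributes +875.3695 cm⁴
  semicircular cap: d = 6.318522 cm → contributes +396.2376 cm⁴
Total I = 1271.607 cm⁴.

I_x ≈ 1271.6 cm⁴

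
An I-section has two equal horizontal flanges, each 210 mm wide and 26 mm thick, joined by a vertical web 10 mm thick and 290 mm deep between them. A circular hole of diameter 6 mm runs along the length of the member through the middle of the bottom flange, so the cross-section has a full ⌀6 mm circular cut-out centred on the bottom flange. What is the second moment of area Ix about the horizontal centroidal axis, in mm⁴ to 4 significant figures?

Decompose the section into non-overlapping parts with the origin at the bottom-left of its bounding rectangle.
Bottom flange: 210 × 26, A = 5 460 mm², y = 13 mm, Ī = 307 580 mm⁴.
Web: 10 × 290, A = 2 900 mm², y = 171 mm, Ī = 20 324 167 mm⁴.
Top flange: 210 × 26, A = 5 460 mm², y = 329 mm, Ī = 307 580 mm⁴.
Hole (subtracted): ⌀6, A = 28.2743 mm², y = 13 mm, Ī = 63.6173 mm⁴.
Centroid: ȳ = ΣA·y / ΣA = 171.324 mm.
Transfer each piece to the horizontal centroidal axis using Ī + A·d² with d = y − 171.324:
  bottom flange: d = -158.324 mm → contributes +137 170 463 mm⁴
  web: d = -0.323915 mm → contributes +20 324 471 mm⁴
  top flange: d = 157.676 mm → contributes +136 052 723 mm⁴
  hole: d = -158.324 mm → contributes −708 801 mm⁴
Total I = 292 838 856 mm⁴.

Ix ≈ 2.928 × 10⁸ mm⁴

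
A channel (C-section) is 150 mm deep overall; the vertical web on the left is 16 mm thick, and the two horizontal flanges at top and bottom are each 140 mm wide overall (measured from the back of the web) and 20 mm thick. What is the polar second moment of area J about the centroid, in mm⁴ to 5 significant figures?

J ≈ 3.9953 × 10⁷ mm⁴

Treat the section as a set of non-overlapping primitives; coordinates are from the bounding-box lower-left.
Web: 16 × 150, A = 2 400 mm², y = 75 mm, Ī = 4 500 000 mm⁴.
Top flange (beyond web): 124 × 20, A = 2 480 mm², y = 140 mm, Ī = 82666.67 mm⁴.
Bottom flange (beyond web): 124 × 20, A = 2 480 mm², y = 10 mm, Ī = 82666.67 mm⁴.
By symmetry the centroid is at mid-height, ȳ = 75 mm.
Transfer each piece to the centroidal x-axis using Ī + A·d² with d = y − 75:
  web: d = 0 mm → contributes +4 500 000 mm⁴
  top flange (beyond web): d = 65 mm → contributes +10 560 667 mm⁴
  bottom flange (beyond web): d = -65 mm → contributes +10 560 667 mm⁴
Total I = 25 621 333 mm⁴.
For the y-axis: x̄ = 55.17391 mm.
Repeating about the centroidal y-axis gives I_y = 14 331 831 mm⁴.
Polar second moment: J = I_x + I_y = 39 953 164 mm⁴.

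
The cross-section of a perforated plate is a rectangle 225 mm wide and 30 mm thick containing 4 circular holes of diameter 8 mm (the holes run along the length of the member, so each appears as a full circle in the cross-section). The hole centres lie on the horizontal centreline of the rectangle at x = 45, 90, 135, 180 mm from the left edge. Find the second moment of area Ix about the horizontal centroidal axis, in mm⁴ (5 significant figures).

Ix ≈ 5.0545 × 10⁵ mm⁴

Treat the section as a set of non-overlapping primitives; coordinates are from the bounding-box lower-left.
Plate: 225 × 30, A = 6 750 mm², y = 15 mm, Ī = 506 250 mm⁴.
Hole 1 (subtracted): ⌀8, A = 50.26548 mm², y = 15 mm, Ī = 201.0619 mm⁴.
Hole 2 (subtracted): ⌀8, A = 50.26548 mm², y = 15 mm, Ī = 201.0619 mm⁴.
Hole 3 (subtracted): ⌀8, A = 50.26548 mm², y = 15 mm, Ī = 201.0619 mm⁴.
Hole 4 (subtracted): ⌀8, A = 50.26548 mm², y = 15 mm, Ī = 201.0619 mm⁴.
By symmetry the centroid is at mid-height, ȳ = 15 mm.
All pieces are centred on the horizontal centroidal axis, so I = ΣĪ (holes subtracted) = 505445.8 mm⁴.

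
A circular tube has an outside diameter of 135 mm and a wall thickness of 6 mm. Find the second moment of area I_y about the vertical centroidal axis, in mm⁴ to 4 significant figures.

I_y ≈ 5.069 × 10⁶ mm⁴

Treat the section as a set of non-overlapping primitives; coordinates are from the bounding-box lower-left.
Outer circle: ⌀135, A = 14313.9 mm², x = 67.5 mm, Ī = 16 304 406 mm⁴.
Bore (subtracted): ⌀123, A = 11882.3 mm², x = 67.5 mm, Ī = 11 235 447 mm⁴.
By symmetry the centroid is at mid-width, x̄ = 67.5 mm.
All pieces are centred on the vertical centroidal axis, so I = ΣĪ (holes subtracted) = 5 068 959 mm⁴.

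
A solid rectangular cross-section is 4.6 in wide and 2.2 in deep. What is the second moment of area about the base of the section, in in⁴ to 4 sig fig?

I_base ≈ 16.33 in⁴

The section: 4.6 × 2.2, A = 10.12 in², y = 1.1 in, Ī = 4.08173 in⁴.
Transfer it to the bottom edge using Ī + A·d² with d = y − 0:
  the section: d = 1.1 in → contributes +16.3269 in⁴
Total I = 16.3269 in⁴.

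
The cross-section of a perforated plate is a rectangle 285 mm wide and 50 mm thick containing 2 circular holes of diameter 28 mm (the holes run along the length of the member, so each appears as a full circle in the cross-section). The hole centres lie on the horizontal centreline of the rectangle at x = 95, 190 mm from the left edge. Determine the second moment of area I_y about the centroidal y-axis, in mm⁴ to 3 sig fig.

Decompose the section into non-overlapping parts with the origin at the bottom-left of its bounding rectangle.
Plate: 285 × 50, A = 14 250 mm², x = 142.5 mm, Ī = 96 454 688 mm⁴.
Hole 1 (subtracted): ⌀28, A = 615.75 mm², x = 95 mm, Ī = 30 172 mm⁴.
Hole 2 (subtracted): ⌀28, A = 615.75 mm², x = 190 mm, Ī = 30 172 mm⁴.
By symmetry the centroid is at mid-width, x̄ = 142.5 mm.
Transfer each piece to the centroidal y-axis using Ī + A·d² with d = x − 142.5:
  plate: d = 0 mm → contributes +96 454 688 mm⁴
  hole 1: d = -47.5 mm → contributes −1 419 463 mm⁴
  hole 2: d = 47.5 mm → contributes −1 419 463 mm⁴
Total I = 93 615 762 mm⁴.

I_y ≈ 9.36 × 10⁷ mm⁴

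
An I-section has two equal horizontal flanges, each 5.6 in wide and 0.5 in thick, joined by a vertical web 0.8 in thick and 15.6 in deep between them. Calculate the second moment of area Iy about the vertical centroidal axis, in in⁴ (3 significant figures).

Treat the section as a set of non-overlapping primitives; coordinates are from the bounding-box lower-left.
Bottom flange: 5.6 × 0.5, A = 2.8 in², x = 2.8 in, Ī = 7.3173 in⁴.
Web: 0.8 × 15.6, A = 12.48 in², x = 2.8 in, Ī = 0.6656 in⁴.
Top flange: 5.6 × 0.5, A = 2.8 in², x = 2.8 in, Ī = 7.3173 in⁴.
By symmetry the centroid is at mid-width, x̄ = 2.8 in.
All pieces are centred on the vertical centroidal axis, so I = ΣĪ = 15.3 in⁴.

Iy ≈ 15.3 in⁴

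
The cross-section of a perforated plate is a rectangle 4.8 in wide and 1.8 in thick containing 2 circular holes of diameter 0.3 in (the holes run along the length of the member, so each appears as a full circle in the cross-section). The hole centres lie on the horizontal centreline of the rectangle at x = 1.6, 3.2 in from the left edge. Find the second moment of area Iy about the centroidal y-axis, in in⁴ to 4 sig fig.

Break the section into simple shapes (no overlaps), measuring from the bottom-left corner of the bounding box.
Plate: 4.8 × 1.8, A = 8.64 in², x = 2.4 in, Ī = 16.5888 in⁴.
Hole 1 (subtracted): ⌀0.3, A = 0.0706858 in², x = 1.6 in, Ī = 0.000397608 in⁴.
Hole 2 (subtracted): ⌀0.3, A = 0.0706858 in², x = 3.2 in, Ī = 0.000397608 in⁴.
By symmetry the centroid is at mid-width, x̄ = 2.4 in.
Transfer each piece to the centroidal y-axis using Ī + A·d² with d = x − 2.4:
  plate: d = 0 in → contributes +16.5888 in⁴
  hole 1: d = -0.8 in → contributes −0.0456365 in⁴
  hole 2: d = 0.8 in → contributes −0.0456365 in⁴
Total I = 16.4975 in⁴.

Iy ≈ 16.50 in⁴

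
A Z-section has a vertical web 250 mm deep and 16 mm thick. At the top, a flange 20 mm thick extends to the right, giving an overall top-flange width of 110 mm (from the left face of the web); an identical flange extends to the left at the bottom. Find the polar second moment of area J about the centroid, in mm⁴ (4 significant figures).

J ≈ 8.491 × 10⁷ mm⁴

Treat the section as a set of non-overlapping primitives; coordinates are from the bounding-box lower-left.
Web: 16 × 250, A = 4 000 mm², y = 125 mm, Ī = 20 833 333 mm⁴.
Top flange (beyond web): 94 × 20, A = 1 880 mm², y = 240 mm, Ī = 62666.7 mm⁴.
Bottom flange (beyond web): 94 × 20, A = 1 880 mm², y = 10 mm, Ī = 62666.7 mm⁴.
Centroid: ȳ = ΣA·y / ΣA = 125 mm.
Transfer each piece to the centroidal x-axis using Ī + A·d² with d = y − 125:
  web: d = 0 mm → contributes +20 833 333 mm⁴
  top flange (beyond web): d = 115 mm → contributes +24 925 667 mm⁴
  bottom flange (beyond web): d = -115 mm → contributes +24 925 667 mm⁴
Total I = 70 684 667 mm⁴.
For the y-axis: x̄ = 102 mm.
Repeating about the centroidal y-axis gives I_y = 14 227 947 mm⁴.
Polar second moment: J = I_x + I_y = 84 912 613 mm⁴.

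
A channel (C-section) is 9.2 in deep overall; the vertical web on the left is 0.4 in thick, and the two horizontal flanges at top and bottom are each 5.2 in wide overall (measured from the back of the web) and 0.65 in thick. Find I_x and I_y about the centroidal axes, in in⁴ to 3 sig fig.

Break the section into simple shapes (no overlaps), measuring from the bottom-left corner of the bounding box.
Web: 0.4 × 9.2, A = 3.68 in², y = 4.6 in, Ī = 25.956 in⁴.
Top flange (beyond web): 4.8 × 0.65, A = 3.12 in², y = 8.875 in, Ī = 0.10985 in⁴.
Bottom flange (beyond web): 4.8 × 0.65, A = 3.12 in², y = 0.325 in, Ī = 0.10985 in⁴.
By symmetry the centroid is at mid-height, ȳ = 4.6 in.
Transfer each piece to the centroidal x-axis using Ī + A·d² with d = y − 4.6:
  web: d = 0 in → contributes +25.956 in⁴
  top flange (beyond web): d = 4.275 in → contributes +57.13 in⁴
  bottom flange (beyond web): d = -4.275 in → contributes +57.13 in⁴
Total I = 140.22 in⁴.
For the y-axis: x̄ = 1.8355 in.
Repeating about the centroidal y-axis gives I_y = 27.678 in⁴.

I_x ≈ 140 in⁴, I_y ≈ 27.7 in⁴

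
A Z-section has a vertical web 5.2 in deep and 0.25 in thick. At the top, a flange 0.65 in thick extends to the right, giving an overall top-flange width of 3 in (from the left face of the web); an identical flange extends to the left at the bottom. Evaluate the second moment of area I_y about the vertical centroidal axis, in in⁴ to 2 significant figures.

I_y ≈ 10 in⁴

Split into non-overlapping primitives; take the origin at the lower-left of the bounding box.
Web: 0.25 × 5.2, A = 1.3 in², x = 2.875 in, Ī = 0.006771 in⁴.
Top flange (beyond web): 2.75 × 0.65, A = 1.788 in², x = 4.375 in, Ī = 1.126 in⁴.
Bottom flange (beyond web): 2.75 × 0.65, A = 1.788 in², x = 1.375 in, Ī = 1.126 in⁴.
Centroid: x̄ = ΣA·x / ΣA = 2.875 in.
Transfer each piece to the vertical centroidal axis using Ī + A·d² with d = x − 2.875:
  web: d = 0 in → contributes +0.006771 in⁴
  top flange (beyond web): d = 1.5 in → contributes +5.148 in⁴
  bottom flange (beyond web): d = -1.5 in → contributes +5.148 in⁴
Total I = 10.3 in⁴.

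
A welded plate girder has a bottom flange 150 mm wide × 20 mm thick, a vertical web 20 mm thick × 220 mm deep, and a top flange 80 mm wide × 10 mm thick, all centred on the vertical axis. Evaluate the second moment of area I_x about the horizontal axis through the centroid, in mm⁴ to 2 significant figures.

Treat the section as a set of non-overlapping primitives; coordinates are from the bounding-box lower-left.
Bottom plate: 150 × 20, A = 3 000 mm², y = 10 mm, Ī = 100 000 mm⁴.
Web plate: 20 × 220, A = 4 400 mm², y = 130 mm, Ī = 17 746 667 mm⁴.
Top plate: 80 × 10, A = 800 mm², y = 245 mm, Ī = 6 667 mm⁴.
Centroid: ȳ = ΣA·y / ΣA = 97.32 mm.
Transfer each piece to the horizontal axis through the centroid using Ī + A·d² with d = y − 97.32:
  bottom plate: d = -87.32 mm → contributes +22 972 814 mm⁴
  web plate: d = 32.68 mm → contributes +22 446 631 mm⁴
  top plate: d = 147.7 mm → contributes +17 454 864 mm⁴
Total I = 62 874 309 mm⁴.

I_x ≈ 6.3 × 10⁷ mm⁴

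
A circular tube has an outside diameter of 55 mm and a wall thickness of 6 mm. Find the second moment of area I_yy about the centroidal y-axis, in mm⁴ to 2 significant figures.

I_yy ≈ 2.8 × 10⁵ mm⁴

Decompose the section into non-overlapping parts with the origin at the bottom-left of its bounding rectangle.
Outer circle: ⌀55, A = 2 376 mm², x = 27.5 mm, Ī = 449 180 mm⁴.
Bore (subtracted): ⌀43, A = 1 452 mm², x = 27.5 mm, Ī = 167 820 mm⁴.
By symmetry the centroid is at mid-width, x̄ = 27.5 mm.
All pieces are centred on the centroidal y-axis, so I = ΣĪ (holes subtracted) = 281 360 mm⁴.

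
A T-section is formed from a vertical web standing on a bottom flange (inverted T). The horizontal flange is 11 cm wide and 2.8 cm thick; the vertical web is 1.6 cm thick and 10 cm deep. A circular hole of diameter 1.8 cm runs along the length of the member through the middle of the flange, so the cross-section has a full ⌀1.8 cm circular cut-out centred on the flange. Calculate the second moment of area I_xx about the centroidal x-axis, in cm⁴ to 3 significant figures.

Break the section into simple shapes (no overlaps), measuring from the bottom-left corner of the bounding box.
Flange: 11 × 2.8, A = 30.8 cm², y = 1.4 cm, Ī = 20.123 cm⁴.
Web: 1.6 × 10, A = 16 cm², y = 7.8 cm, Ī = 133.33 cm⁴.
Hole (subtracted): ⌀1.8, A = 2.5447 cm², y = 1.4 cm, Ī = 0.5153 cm⁴.
Centroid: ȳ = ΣA·y / ΣA = 3.7138 cm.
Transfer each piece to the centroidal x-axis using Ī + A·d² with d = y − 3.7138:
  flange: d = -2.3138 cm → contributes +185.02 cm⁴
  web: d = 4.0862 cm → contributes +400.48 cm⁴
  hole: d = -2.3138 cm → contributes −14.139 cm⁴
Total I = 571.36 cm⁴.

I_xx ≈ 571 cm⁴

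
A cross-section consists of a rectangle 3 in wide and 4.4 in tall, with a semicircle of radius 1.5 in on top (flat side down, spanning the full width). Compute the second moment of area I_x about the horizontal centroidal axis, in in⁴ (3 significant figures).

I_x ≈ 44.3 in⁴

Decompose the section into non-overlapping parts with the origin at the bottom-left of its bounding rectangle.
Rectangular body: 3 × 4.4, A = 13.2 in², y = 2.2 in, Ī = 21.296 in⁴.
Semicircular cap: semicircle r = 1.5, A = 3.5343 in², y = 5.0366 in, Ī = 0.55564 in⁴.
Centroid: ȳ = ΣA·y / ΣA = 2.7991 in.
Transfer each piece to the horizontal centroidal axis using Ī + A·d² with d = y − 2.7991:
  rectangular body: d = -0.5991 in → contributes +26.034 in⁴
  semicircular cap: d = 2.2375 in → contributes +18.25 in⁴
Total I = 44.284 in⁴.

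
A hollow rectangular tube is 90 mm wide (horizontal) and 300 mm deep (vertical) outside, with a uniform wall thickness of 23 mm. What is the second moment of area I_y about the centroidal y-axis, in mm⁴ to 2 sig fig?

Break the section into simple shapes (no overlaps), measuring from the bottom-left corner of the bounding box.
Outer rectangle: 90 × 300, A = 27 000 mm², x = 45 mm, Ī = 18 225 000 mm⁴.
Inner void (subtracted): 44 × 254, A = 11 176 mm², x = 45 mm, Ī = 1 803 061 mm⁴.
By symmetry the centroid is at mid-width, x̄ = 45 mm.
All pieces are centred on the centroidal y-axis, so I = ΣĪ (holes subtracted) = 16 421 939 mm⁴.

I_y ≈ 1.6 × 10⁷ mm⁴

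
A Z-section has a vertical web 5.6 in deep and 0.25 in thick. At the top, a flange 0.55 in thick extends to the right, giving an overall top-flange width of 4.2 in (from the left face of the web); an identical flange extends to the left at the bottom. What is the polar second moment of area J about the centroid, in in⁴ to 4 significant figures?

Split into non-overlapping primitives; take the origin at the lower-left of the bounding box.
Web: 0.25 × 5.6, A = 1.4 in², y = 2.8 in, Ī = 3.65867 in⁴.
Top flange (beyond web): 3.95 × 0.55, A = 2.1725 in², y = 5.325 in, Ī = 0.0547651 in⁴.
Bottom flange (beyond web): 3.95 × 0.55, A = 2.1725 in², y = 0.275 in, Ī = 0.0547651 in⁴.
Centroid: ȳ = ΣA·y / ΣA = 2.8 in.
Transfer each piece to the centroidal x-axis using Ī + A·d² with d = y − 2.8:
  web: d = 0 in → contributes +3.65867 in⁴
  top flange (beyond web): d = 2.525 in → contributes +13.9058 in⁴
  bottom flange (beyond web): d = -2.525 in → contributes +13.9058 in⁴
Total I = 31.4703 in⁴.
For the y-axis: x̄ = 4.075 in.
Repeating about the centroidal y-axis gives I_y = 24.8181 in⁴.
Polar second moment: J = I_x + I_y = 56.2884 in⁴.

J ≈ 56.29 in⁴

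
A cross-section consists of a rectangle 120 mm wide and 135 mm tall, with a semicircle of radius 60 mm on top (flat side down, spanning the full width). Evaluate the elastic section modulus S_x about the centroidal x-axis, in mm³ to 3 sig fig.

Split into non-overlapping primitives; take the origin at the lower-left of the bounding box.
Rectangular body: 120 × 135, A = 16 200 mm², y = 67.5 mm, Ī = 24 603 750 mm⁴.
Semicircular cap: semicircle r = 60, A = 5654.9 mm², y = 160.46 mm, Ī = 1 422 450 mm⁴.
Centroid: ȳ = ΣA·y / ΣA = 91.554 mm.
Transfer each piece to the centroidal x-axis using Ī + A·d² with d = y − 91.554:
  rectangular body: d = -24.054 mm → contributes +33 977 221 mm⁴
  semicircular cap: d = 68.91 mm → contributes +28 275 466 mm⁴
Total I = 62 252 687 mm⁴.
Extreme fibre distance c = 103.45 mm; S = I/c = 601 791 mm³.

S_x ≈ 6.02 × 10⁵ mm³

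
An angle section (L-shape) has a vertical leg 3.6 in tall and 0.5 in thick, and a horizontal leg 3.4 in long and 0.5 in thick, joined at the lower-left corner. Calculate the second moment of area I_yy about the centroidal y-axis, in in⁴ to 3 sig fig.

Split into non-overlapping primitives; take the origin at the lower-left of the bounding box.
Vertical leg: 0.5 × 3.6, A = 1.8 in², x = 0.25 in, Ī = 0.0375 in⁴.
Horizontal leg (remainder): 2.9 × 0.5, A = 1.45 in², x = 1.95 in, Ī = 1.0162 in⁴.
Centroid: x̄ = ΣA·x / ΣA = 1.0085 in.
Transfer each piece to the centroidal y-axis using Ī + A·d² with d = x − 1.0085:
  vertical leg: d = -0.75846 in → contributes +1.073 in⁴
  horizontal leg (remainder): d = 0.94154 in → contributes +2.3016 in⁴
Total I = 3.3746 in⁴.

I_yy ≈ 3.37 in⁴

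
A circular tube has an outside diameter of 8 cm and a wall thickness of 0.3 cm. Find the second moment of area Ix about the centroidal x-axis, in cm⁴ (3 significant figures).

Split into non-overlapping primitives; take the origin at the lower-left of the bounding box.
Outer circle: ⌀8, A = 50.265 cm², y = 4 cm, Ī = 201.06 cm⁴.
Bore (subtracted): ⌀7.4, A = 43.008 cm², y = 4 cm, Ī = 147.2 cm⁴.
By symmetry the centroid is at mid-height, ȳ = 4 cm.
All pieces are centred on the centroidal x-axis, so I = ΣĪ (holes subtracted) = 53.866 cm⁴.

Ix ≈ 53.9 cm⁴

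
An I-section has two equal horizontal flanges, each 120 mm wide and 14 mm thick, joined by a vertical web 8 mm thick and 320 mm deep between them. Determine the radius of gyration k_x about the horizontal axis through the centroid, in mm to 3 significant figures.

k_x ≈ 140 mm

Break the section into simple shapes (no overlaps), measuring from the bottom-left corner of the bounding box.
Bottom flange: 120 × 14, A = 1 680 mm², y = 7 mm, Ī = 27 440 mm⁴.
Web: 8 × 320, A = 2 560 mm², y = 174 mm, Ī = 21 845 333 mm⁴.
Top flange: 120 × 14, A = 1 680 mm², y = 341 mm, Ī = 27 440 mm⁴.
By symmetry the centroid is at mid-height, ȳ = 174 mm.
Transfer each piece to the horizontal axis through the centroid using Ī + A·d² with d = y − 174:
  bottom flange: d = -167 mm → contributes +46 880 960 mm⁴
  web: d = 0 mm → contributes +21 845 333 mm⁴
  top flange: d = 167 mm → contributes +46 880 960 mm⁴
Total I = 115 607 253 mm⁴.
Radius of gyration: k = √(I/A) = √(115 607 253 / 5 920) = 139.74 mm.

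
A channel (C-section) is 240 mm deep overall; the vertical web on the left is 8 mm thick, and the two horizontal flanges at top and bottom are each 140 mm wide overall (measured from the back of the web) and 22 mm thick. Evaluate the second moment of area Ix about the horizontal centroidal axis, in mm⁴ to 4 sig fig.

Break the section into simple shapes (no overlaps), measuring from the bottom-left corner of the bounding box.
Web: 8 × 240, A = 1 920 mm², y = 120 mm, Ī = 9 216 000 mm⁴.
Top flange (beyond web): 132 × 22, A = 2 904 mm², y = 229 mm, Ī = 117 128 mm⁴.
Bottom flange (beyond web): 132 × 22, A = 2 904 mm², y = 11 mm, Ī = 117 128 mm⁴.
By symmetry the centroid is at mid-height, ȳ = 120 mm.
Transfer each piece to the horizontal centroidal axis using Ī + A·d² with d = y − 120:
  web: d = 0 mm → contributes +9 216 000 mm⁴
  top flange (beyond web): d = 109 mm → contributes +34 619 552 mm⁴
  bottom flange (beyond web): d = -109 mm → contributes +34 619 552 mm⁴
Total I = 78 455 104 mm⁴.

Ix ≈ 7.846 × 10⁷ mm⁴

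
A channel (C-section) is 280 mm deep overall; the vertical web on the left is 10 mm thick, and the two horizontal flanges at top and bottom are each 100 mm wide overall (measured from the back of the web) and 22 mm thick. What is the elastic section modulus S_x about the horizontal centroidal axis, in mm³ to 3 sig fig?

S_x ≈ 6.03 × 10⁵ mm³

Decompose the section into non-overlapping parts with the origin at the bottom-left of its bounding rectangle.
Web: 10 × 280, A = 2 800 mm², y = 140 mm, Ī = 18 293 333 mm⁴.
Top flange (beyond web): 90 × 22, A = 1 980 mm², y = 269 mm, Ī = 79 860 mm⁴.
Bottom flange (beyond web): 90 × 22, A = 1 980 mm², y = 11 mm, Ī = 79 860 mm⁴.
By symmetry the centroid is at mid-height, ȳ = 140 mm.
Transfer each piece to the horizontal centroidal axis using Ī + A·d² with d = y − 140:
  web: d = 0 mm → contributes +18 293 333 mm⁴
  top flange (beyond web): d = 129 mm → contributes +33 029 040 mm⁴
  bottom flange (beyond web): d = -129 mm → contributes +33 029 040 mm⁴
Total I = 84 351 413 mm⁴.
Extreme fibre distance c = 140 mm; S = I/c = 602 510 mm³.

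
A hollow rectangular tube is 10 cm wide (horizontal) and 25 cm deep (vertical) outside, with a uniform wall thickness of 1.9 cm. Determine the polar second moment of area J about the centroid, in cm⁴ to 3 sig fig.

Split into non-overlapping primitives; take the origin at the lower-left of the bounding box.
Outer rectangle: 10 × 25, A = 250 cm², y = 12.5 cm, Ī = 13 021 cm⁴.
Inner void (subtracted): 6.2 × 21.2, A = 131.44 cm², y = 12.5 cm, Ī = 4922.9 cm⁴.
By symmetry the centroid is at mid-height, ȳ = 12.5 cm.
All pieces are centred on the centroidal x-axis, so I = ΣĪ (holes subtracted) = 8 098 cm⁴.
Repeating about the centroidal y-axis gives I_y = 1662.3 cm⁴.
Polar second moment: J = I_x + I_y = 9760.3 cm⁴.

J ≈ 9760 cm⁴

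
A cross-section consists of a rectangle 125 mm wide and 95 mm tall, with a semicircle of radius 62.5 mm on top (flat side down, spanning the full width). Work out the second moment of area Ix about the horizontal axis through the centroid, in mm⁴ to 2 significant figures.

Decompose the section into non-overlapping parts with the origin at the bottom-left of its bounding rectangle.
Rectangular body: 125 × 95, A = 11 875 mm², y = 47.5 mm, Ī = 8 930 990 mm⁴.
Semicircular cap: semicircle r = 62.5, A = 6 136 mm², y = 121.5 mm, Ī = 1 674 758 mm⁴.
Centroid: ȳ = ΣA·y / ΣA = 72.72 mm.
Transfer each piece to the horizontal axis through the centroid using Ī + A·d² with d = y − 72.72:
  rectangular body: d = -25.22 mm → contributes +16 483 442 mm⁴
  semicircular cap: d = 48.81 mm → contributes +16 291 201 mm⁴
Total I = 32 774 643 mm⁴.

Ix ≈ 3.3 × 10⁷ mm⁴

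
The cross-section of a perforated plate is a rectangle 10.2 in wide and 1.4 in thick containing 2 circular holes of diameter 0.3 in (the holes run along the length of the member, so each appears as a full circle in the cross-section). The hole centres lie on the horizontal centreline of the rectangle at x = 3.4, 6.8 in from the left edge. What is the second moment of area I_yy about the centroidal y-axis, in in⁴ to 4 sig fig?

Break the section into simple shapes (no overlaps), measuring from the bottom-left corner of the bounding box.
Plate: 10.2 × 1.4, A = 14.28 in², x = 5.1 in, Ī = 123.808 in⁴.
Hole 1 (subtracted): ⌀0.3, A = 0.0706858 in², x = 3.4 in, Ī = 0.000397608 in⁴.
Hole 2 (subtracted): ⌀0.3, A = 0.0706858 in², x = 6.8 in, Ī = 0.000397608 in⁴.
By symmetry the centroid is at mid-width, x̄ = 5.1 in.
Transfer each piece to the centroidal y-axis using Ī + A·d² with d = x − 5.1:
  plate: d = 0 in → contributes +123.808 in⁴
  hole 1: d = -1.7 in → contributes −0.20468 in⁴
  hole 2: d = 1.7 in → contributes −0.20468 in⁴
Total I = 123.398 in⁴.

I_yy ≈ 123.4 in⁴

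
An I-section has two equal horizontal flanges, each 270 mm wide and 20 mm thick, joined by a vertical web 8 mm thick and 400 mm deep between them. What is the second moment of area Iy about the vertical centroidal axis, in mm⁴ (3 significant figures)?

Split into non-overlapping primitives; take the origin at the lower-left of the bounding box.
Bottom flange: 270 × 20, A = 5 400 mm², x = 135 mm, Ī = 32 805 000 mm⁴.
Web: 8 × 400, A = 3 200 mm², x = 135 mm, Ī = 17 067 mm⁴.
Top flange: 270 × 20, A = 5 400 mm², x = 135 mm, Ī = 32 805 000 mm⁴.
By symmetry the centroid is at mid-width, x̄ = 135 mm.
All pieces are centred on the vertical centroidal axis, so I = ΣĪ = 65 627 067 mm⁴.

Iy ≈ 6.56 × 10⁷ mm⁴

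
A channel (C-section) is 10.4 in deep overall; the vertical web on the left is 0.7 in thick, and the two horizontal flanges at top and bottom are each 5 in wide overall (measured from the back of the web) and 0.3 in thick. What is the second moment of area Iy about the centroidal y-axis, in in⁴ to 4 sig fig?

Treat the section as a set of non-overlapping primitives; coordinates are from the bounding-box lower-left.
Web: 0.7 × 10.4, A = 7.28 in², x = 0.35 in, Ī = 0.297267 in⁴.
Top flange (beyond web): 4.3 × 0.3, A = 1.29 in², x = 2.85 in, Ī = 1.98768 in⁴.
Bottom flange (beyond web): 4.3 × 0.3, A = 1.29 in², x = 2.85 in, Ī = 1.98768 in⁴.
Centroid: x̄ = ΣA·x / ΣA = 1.00416 in.
Transfer each piece to the centroidal y-axis using Ī + A·d² with d = x − 1.00416:
  web: d = -0.654158 in → contributes +3.41255 in⁴
  top flange (beyond web): d = 1.84584 in → contributes +6.38288 in⁴
  bottom flange (beyond web): d = 1.84584 in → contributes +6.38288 in⁴
Total I = 16.1783 in⁴.

Iy ≈ 16.18 in⁴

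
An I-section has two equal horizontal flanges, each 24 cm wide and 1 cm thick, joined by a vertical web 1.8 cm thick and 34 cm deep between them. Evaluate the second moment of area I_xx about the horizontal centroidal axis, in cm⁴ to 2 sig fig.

Break the section into simple shapes (no overlaps), measuring from the bottom-left corner of the bounding box.
Bottom flange: 24 × 1, A = 24 cm², y = 0.5 cm, Ī = 2 cm⁴.
Web: 1.8 × 34, A = 61.2 cm², y = 18 cm, Ī = 5 896 cm⁴.
Top flange: 24 × 1, A = 24 cm², y = 35.5 cm, Ī = 2 cm⁴.
By symmetry the centroid is at mid-height, ȳ = 18 cm.
Transfer each piece to the horizontal centroidal axis using Ī + A·d² with d = y − 18:
  bottom flange: d = -17.5 cm → contributes +7 352 cm⁴
  web: d = 0 cm → contributes +5 896 cm⁴
  top flange: d = 17.5 cm → contributes +7 352 cm⁴
Total I = 20 600 cm⁴.

I_xx ≈ 2.1 × 10⁴ cm⁴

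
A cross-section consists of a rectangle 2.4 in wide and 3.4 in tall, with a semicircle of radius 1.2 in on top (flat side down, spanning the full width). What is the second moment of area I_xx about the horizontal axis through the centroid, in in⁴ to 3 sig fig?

Treat the section as a set of non-overlapping primitives; coordinates are from the bounding-box lower-left.
Rectangular body: 2.4 × 3.4, A = 8.16 in², y = 1.7 in, Ī = 7.8608 in⁴.
Semicircular cap: semicircle r = 1.2, A = 2.2619 in², y = 3.9093 in, Ī = 0.22759 in⁴.
Centroid: ȳ = ΣA·y / ΣA = 2.1795 in.
Transfer each piece to the horizontal axis through the centroid using Ī + A·d² with d = y − 2.1795:
  rectangular body: d = -0.4795 in → contributes +9.7369 in⁴
  semicircular cap: d = 1.7298 in → contributes +6.9958 in⁴
Total I = 16.733 in⁴.

I_xx ≈ 16.7 in⁴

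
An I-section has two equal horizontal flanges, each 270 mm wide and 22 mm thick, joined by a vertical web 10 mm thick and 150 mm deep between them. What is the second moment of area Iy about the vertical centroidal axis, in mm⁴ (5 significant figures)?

Iy ≈ 7.2184 × 10⁷ mm⁴

Treat the section as a set of non-overlapping primitives; coordinates are from the bounding-box lower-left.
Bottom flange: 270 × 22, A = 5 940 mm², x = 135 mm, Ī = 36 085 500 mm⁴.
Web: 10 × 150, A = 1 500 mm², x = 135 mm, Ī = 12 500 mm⁴.
Top flange: 270 × 22, A = 5 940 mm², x = 135 mm, Ī = 36 085 500 mm⁴.
By symmetry the centroid is at mid-width, x̄ = 135 mm.
All pieces are centred on the vertical centroidal axis, so I = ΣĪ = 72 183 500 mm⁴.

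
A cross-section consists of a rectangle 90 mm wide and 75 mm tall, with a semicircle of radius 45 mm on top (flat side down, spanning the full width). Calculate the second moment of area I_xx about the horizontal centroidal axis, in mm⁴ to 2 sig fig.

I_xx ≈ 1.1 × 10⁷ mm⁴

Treat the section as a set of non-overlapping primitives; coordinates are from the bounding-box lower-left.
Rectangular body: 90 × 75, A = 6 750 mm², y = 37.5 mm, Ī = 3 164 063 mm⁴.
Semicircular cap: semicircle r = 45, A = 3 181 mm², y = 94.1 mm, Ī = 450 072 mm⁴.
Centroid: ȳ = ΣA·y / ΣA = 55.63 mm.
Transfer each piece to the horizontal centroidal axis using Ī + A·d² with d = y − 55.63:
  rectangular body: d = -18.13 mm → contributes +5 382 417 mm⁴
  semicircular cap: d = 38.47 mm → contributes +5 157 566 mm⁴
Total I = 10 539 983 mm⁴.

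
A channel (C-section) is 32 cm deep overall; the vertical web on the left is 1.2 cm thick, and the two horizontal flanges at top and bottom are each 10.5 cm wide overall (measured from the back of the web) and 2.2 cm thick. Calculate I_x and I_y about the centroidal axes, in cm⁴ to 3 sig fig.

Decompose the section into non-overlapping parts with the origin at the bottom-left of its bounding rectangle.
Web: 1.2 × 32, A = 38.4 cm², y = 16 cm, Ī = 3276.8 cm⁴.
Top flange (beyond web): 9.3 × 2.2, A = 20.46 cm², y = 30.9 cm, Ī = 8.2522 cm⁴.
Bottom flange (beyond web): 9.3 × 2.2, A = 20.46 cm², y = 1.1 cm, Ī = 8.2522 cm⁴.
By symmetry the centroid is at mid-height, ȳ = 16 cm.
Transfer each piece to the centroidal x-axis using Ī + A·d² with d = y − 16:
  web: d = 0 cm → contributes +3276.8 cm⁴
  top flange (beyond web): d = 14.9 cm → contributes +4550.6 cm⁴
  bottom flange (beyond web): d = -14.9 cm → contributes +4550.6 cm⁴
Total I = 12 378 cm⁴.
For the y-axis: x̄ = 3.3084 cm.
Repeating about the centroidal y-axis gives I_y = 845.55 cm⁴.

I_x ≈ 1.24 × 10⁴ cm⁴, I_y ≈ 846 cm⁴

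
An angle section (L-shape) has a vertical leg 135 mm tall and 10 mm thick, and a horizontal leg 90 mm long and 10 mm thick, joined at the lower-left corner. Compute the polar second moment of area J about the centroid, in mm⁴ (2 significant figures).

J ≈ 5.5 × 10⁶ mm⁴

Decompose the section into non-overlapping parts with the origin at the bottom-left of its bounding rectangle.
Vertical leg: 10 × 135, A = 1 350 mm², y = 67.5 mm, Ī = 2 050 313 mm⁴.
Horizontal leg (remainder): 80 × 10, A = 800 mm², y = 5 mm, Ī = 6 667 mm⁴.
Centroid: ȳ = ΣA·y / ΣA = 44.24 mm.
Transfer each piece to the centroidal x-axis using Ī + A·d² with d = y − 44.24:
  vertical leg: d = 23.26 mm → contributes +2 780 437 mm⁴
  horizontal leg (remainder): d = -39.24 mm → contributes +1 238 752 mm⁴
Total I = 4 019 188 mm⁴.
For the y-axis: x̄ = 21.74 mm.
Repeating about the centroidal y-axis gives I_y = 1 455 126 mm⁴.
Polar second moment: J = I_x + I_y = 5 474 314 mm⁴.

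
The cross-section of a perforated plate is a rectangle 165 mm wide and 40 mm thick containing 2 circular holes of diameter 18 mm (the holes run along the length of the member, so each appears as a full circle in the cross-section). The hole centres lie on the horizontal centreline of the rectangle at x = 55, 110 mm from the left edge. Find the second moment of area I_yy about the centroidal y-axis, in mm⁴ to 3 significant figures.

Break the section into simple shapes (no overlaps), measuring from the bottom-left corner of the bounding box.
Plate: 165 × 40, A = 6 600 mm², x = 82.5 mm, Ī = 14 973 750 mm⁴.
Hole 1 (subtracted): ⌀18, A = 254.47 mm², x = 55 mm, Ī = 5 153 mm⁴.
Hole 2 (subtracted): ⌀18, A = 254.47 mm², x = 110 mm, Ī = 5 153 mm⁴.
By symmetry the centroid is at mid-width, x̄ = 82.5 mm.
Transfer each piece to the centroidal y-axis using Ī + A·d² with d = x − 82.5:
  plate: d = 0 mm → contributes +14 973 750 mm⁴
  hole 1: d = -27.5 mm → contributes −197 595 mm⁴
  hole 2: d = 27.5 mm → contributes −197 595 mm⁴
Total I = 14 578 560 mm⁴.

I_yy ≈ 1.46 × 10⁷ mm⁴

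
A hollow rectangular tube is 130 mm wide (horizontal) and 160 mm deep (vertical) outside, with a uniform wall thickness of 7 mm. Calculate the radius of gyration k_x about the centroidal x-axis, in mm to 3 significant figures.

k_x ≈ 60.8 mm

Decompose the section into non-overlapping parts with the origin at the bottom-left of its bounding rectangle.
Outer rectangle: 130 × 160, A = 20 800 mm², y = 80 mm, Ī = 44 373 333 mm⁴.
Inner void (subtracted): 116 × 146, A = 16 936 mm², y = 80 mm, Ī = 30 083 981 mm⁴.
By symmetry the centroid is at mid-height, ȳ = 80 mm.
All pieces are centred on the centroidal x-axis, so I = ΣĪ (holes subtracted) = 14 289 352 mm⁴.
Radius of gyration: k = √(I/A) = √(14 289 352 / 3 864) = 60.812 mm.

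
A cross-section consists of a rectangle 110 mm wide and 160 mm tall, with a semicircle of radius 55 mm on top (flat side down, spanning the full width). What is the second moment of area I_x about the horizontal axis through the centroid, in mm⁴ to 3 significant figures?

Decompose the section into non-overlapping parts with the origin at the bottom-left of its bounding rectangle.
Rectangular body: 110 × 160, A = 17 600 mm², y = 80 mm, Ī = 37 546 667 mm⁴.
Semicircular cap: semicircle r = 55, A = 4751.7 mm², y = 183.34 mm, Ī = 1 004 345 mm⁴.
Centroid: ȳ = ΣA·y / ΣA = 101.97 mm.
Transfer each piece to the horizontal axis through the centroid using Ī + A·d² with d = y − 101.97:
  rectangular body: d = -21.969 mm → contributes +46 041 277 mm⁴
  semicircular cap: d = 81.373 mm → contributes +32 468 124 mm⁴
Total I = 78 509 401 mm⁴.

I_x ≈ 7.85 × 10⁷ mm⁴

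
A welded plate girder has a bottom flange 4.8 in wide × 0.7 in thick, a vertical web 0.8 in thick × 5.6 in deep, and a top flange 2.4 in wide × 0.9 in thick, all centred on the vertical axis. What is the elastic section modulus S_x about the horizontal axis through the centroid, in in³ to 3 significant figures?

S_x ≈ 16.5 in³

Break the section into simple shapes (no overlaps), measuring from the bottom-left corner of the bounding box.
Bottom plate: 4.8 × 0.7, A = 3.36 in², y = 0.35 in, Ī = 0.1372 in⁴.
Web plate: 0.8 × 5.6, A = 4.48 in², y = 3.5 in, Ī = 11.708 in⁴.
Top plate: 2.4 × 0.9, A = 2.16 in², y = 6.75 in, Ī = 0.1458 in⁴.
Centroid: ȳ = ΣA·y / ΣA = 3.1436 in.
Transfer each piece to the horizontal axis through the centroid using Ī + A·d² with d = y − 3.1436:
  bottom plate: d = -2.7936 in → contributes +26.359 in⁴
  web plate: d = 0.3564 in → contributes +12.277 in⁴
  top plate: d = 3.6064 in → contributes +28.239 in⁴
Total I = 66.875 in⁴.
Extreme fibre distance c = 4.0564 in; S = I/c = 16.486 in³.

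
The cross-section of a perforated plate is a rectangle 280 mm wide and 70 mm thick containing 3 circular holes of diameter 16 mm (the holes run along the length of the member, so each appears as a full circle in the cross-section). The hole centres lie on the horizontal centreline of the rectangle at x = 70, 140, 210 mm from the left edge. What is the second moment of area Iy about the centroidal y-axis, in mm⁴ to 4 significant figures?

Iy ≈ 1.261 × 10⁸ mm⁴

Decompose the section into non-overlapping parts with the origin at the bottom-left of its bounding rectangle.
Plate: 280 × 70, A = 19 600 mm², x = 140 mm, Ī = 128 053 333 mm⁴.
Hole 1 (subtracted): ⌀16, A = 201.062 mm², x = 70 mm, Ī = 3216.99 mm⁴.
Hole 2 (subtracted): ⌀16, A = 201.062 mm², x = 140 mm, Ī = 3216.99 mm⁴.
Hole 3 (subtracted): ⌀16, A = 201.062 mm², x = 210 mm, Ī = 3216.99 mm⁴.
By symmetry the centroid is at mid-width, x̄ = 140 mm.
Transfer each piece to the centroidal y-axis using Ī + A·d² with d = x − 140:
  plate: d = 0 mm → contributes +128 053 333 mm⁴
  hole 1: d = -70 mm → contributes −988 420 mm⁴
  hole 2: d = 0 mm → contributes −3216.99 mm⁴
  hole 3: d = 70 mm → contributes −988 420 mm⁴
Total I = 126 073 275 mm⁴.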